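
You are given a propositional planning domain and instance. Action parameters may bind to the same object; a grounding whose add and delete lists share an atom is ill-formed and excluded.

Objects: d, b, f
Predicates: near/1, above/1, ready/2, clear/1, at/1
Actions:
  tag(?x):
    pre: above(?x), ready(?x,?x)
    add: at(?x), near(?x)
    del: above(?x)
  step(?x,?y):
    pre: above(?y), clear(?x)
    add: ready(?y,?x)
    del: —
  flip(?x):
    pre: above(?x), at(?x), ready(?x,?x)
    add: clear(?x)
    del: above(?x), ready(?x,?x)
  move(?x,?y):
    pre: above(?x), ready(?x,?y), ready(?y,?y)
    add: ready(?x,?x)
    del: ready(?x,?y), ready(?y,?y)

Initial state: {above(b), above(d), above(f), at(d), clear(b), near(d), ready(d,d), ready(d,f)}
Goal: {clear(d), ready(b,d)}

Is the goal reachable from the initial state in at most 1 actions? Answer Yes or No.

No

1. flip(d)  →  {above(b), above(f), at(d), clear(b), clear(d), near(d), ready(d,f)}
2. step(d,b)  →  {above(b), above(f), at(d), clear(b), clear(d), near(d), ready(b,d), ready(d,f)}
optimal plan length = 2; 2 > 1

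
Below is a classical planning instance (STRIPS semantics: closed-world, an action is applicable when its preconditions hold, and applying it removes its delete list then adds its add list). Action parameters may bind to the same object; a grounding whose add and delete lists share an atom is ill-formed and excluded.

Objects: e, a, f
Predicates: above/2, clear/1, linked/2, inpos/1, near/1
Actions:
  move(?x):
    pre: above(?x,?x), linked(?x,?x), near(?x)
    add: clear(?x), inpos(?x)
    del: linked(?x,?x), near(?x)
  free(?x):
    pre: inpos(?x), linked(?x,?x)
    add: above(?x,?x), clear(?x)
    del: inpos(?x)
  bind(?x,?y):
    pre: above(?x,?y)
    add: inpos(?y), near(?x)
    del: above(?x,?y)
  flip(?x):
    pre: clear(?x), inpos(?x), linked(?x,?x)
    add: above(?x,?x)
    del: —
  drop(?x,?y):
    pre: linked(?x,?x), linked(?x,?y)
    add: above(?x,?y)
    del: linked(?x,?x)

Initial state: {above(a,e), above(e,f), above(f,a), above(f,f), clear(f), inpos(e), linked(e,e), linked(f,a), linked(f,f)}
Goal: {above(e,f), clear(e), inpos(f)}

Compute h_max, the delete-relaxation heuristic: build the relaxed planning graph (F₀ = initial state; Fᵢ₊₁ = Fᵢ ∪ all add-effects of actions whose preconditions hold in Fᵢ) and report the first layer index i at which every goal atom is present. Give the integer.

F0 = init (9 atoms)
F1 = F0 ∪ {above(e,e), clear(e), inpos(a), inpos(f), near(a), near(e), near(f)}  (16 atoms)
goal ⊆ F1  ⇒  h_max = 1

1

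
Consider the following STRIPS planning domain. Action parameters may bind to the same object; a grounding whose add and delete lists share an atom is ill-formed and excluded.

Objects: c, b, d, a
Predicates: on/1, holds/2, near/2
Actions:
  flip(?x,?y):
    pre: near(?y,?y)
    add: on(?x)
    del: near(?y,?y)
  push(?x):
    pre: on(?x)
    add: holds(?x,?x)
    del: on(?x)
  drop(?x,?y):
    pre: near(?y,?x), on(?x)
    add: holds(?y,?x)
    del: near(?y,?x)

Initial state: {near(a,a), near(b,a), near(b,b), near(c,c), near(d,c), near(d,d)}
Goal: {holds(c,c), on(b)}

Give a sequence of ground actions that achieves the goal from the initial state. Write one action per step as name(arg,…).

flip(c,c); flip(b,b); push(c)

1. flip(c,c)  →  {near(a,a), near(b,a), near(b,b), near(d,c), near(d,d), on(c)}
2. flip(b,b)  →  {near(a,a), near(b,a), near(d,c), near(d,d), on(b), on(c)}
3. push(c)  →  {holds(c,c), near(a,a), near(b,a), near(d,c), near(d,d), on(b)}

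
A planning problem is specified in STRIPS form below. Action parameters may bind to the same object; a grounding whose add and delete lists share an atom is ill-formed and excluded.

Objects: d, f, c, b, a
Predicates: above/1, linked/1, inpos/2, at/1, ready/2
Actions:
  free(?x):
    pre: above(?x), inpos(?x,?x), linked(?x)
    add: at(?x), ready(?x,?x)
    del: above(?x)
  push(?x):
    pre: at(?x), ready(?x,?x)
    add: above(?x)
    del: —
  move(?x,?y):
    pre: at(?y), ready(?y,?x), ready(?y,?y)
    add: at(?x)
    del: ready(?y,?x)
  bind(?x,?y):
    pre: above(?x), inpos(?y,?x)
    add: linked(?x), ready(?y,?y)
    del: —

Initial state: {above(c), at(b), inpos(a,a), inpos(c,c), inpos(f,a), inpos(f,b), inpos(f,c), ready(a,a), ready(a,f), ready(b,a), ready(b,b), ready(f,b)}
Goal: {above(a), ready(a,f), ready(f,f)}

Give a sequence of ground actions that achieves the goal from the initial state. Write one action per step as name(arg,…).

move(a,b); push(a); bind(c,f)

1. move(a,b)  →  {above(c), at(a), at(b), inpos(a,a), inpos(c,c), inpos(f,a), inpos(f,b), inpos(f,c), ready(a,a), ready(a,f), ready(b,b), ready(f,b)}
2. push(a)  →  {above(a), above(c), at(a), at(b), inpos(a,a), inpos(c,c), inpos(f,a), inpos(f,b), inpos(f,c), ready(a,a), ready(a,f), ready(b,b), ready(f,b)}
3. bind(c,f)  →  {above(a), above(c), at(a), at(b), inpos(a,a), inpos(c,c), inpos(f,a), inpos(f,b), inpos(f,c), linked(c), ready(a,a), ready(a,f), ready(b,b), ready(f,b), ready(f,f)}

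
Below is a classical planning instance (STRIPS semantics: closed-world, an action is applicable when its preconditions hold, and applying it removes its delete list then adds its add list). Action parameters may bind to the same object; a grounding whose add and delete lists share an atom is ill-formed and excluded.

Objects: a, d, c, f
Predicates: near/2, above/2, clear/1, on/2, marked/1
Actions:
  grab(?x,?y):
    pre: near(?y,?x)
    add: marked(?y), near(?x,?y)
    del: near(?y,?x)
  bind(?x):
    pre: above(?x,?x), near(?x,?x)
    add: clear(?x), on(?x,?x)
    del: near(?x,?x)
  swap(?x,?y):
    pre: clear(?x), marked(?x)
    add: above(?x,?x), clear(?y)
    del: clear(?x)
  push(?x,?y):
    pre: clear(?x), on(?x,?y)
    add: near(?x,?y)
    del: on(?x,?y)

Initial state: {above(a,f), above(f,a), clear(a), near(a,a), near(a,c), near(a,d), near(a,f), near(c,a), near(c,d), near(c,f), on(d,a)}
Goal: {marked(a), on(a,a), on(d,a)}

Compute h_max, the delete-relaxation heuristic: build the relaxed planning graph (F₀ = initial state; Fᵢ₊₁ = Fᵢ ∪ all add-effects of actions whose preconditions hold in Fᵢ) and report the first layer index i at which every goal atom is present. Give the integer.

F0 = init (11 atoms)
F1 = F0 ∪ {marked(a), marked(c), near(d,a), near(d,c), near(f,a), near(f,c)}  (17 atoms)
F2 = F1 ∪ {above(a,a), clear(c), clear(d), clear(f), marked(d), marked(f)}  (23 atoms)
F3 = F2 ∪ {above(c,c), above(d,d), above(f,f), on(a,a)}  (27 atoms)
goal ⊆ F3  ⇒  h_max = 3

3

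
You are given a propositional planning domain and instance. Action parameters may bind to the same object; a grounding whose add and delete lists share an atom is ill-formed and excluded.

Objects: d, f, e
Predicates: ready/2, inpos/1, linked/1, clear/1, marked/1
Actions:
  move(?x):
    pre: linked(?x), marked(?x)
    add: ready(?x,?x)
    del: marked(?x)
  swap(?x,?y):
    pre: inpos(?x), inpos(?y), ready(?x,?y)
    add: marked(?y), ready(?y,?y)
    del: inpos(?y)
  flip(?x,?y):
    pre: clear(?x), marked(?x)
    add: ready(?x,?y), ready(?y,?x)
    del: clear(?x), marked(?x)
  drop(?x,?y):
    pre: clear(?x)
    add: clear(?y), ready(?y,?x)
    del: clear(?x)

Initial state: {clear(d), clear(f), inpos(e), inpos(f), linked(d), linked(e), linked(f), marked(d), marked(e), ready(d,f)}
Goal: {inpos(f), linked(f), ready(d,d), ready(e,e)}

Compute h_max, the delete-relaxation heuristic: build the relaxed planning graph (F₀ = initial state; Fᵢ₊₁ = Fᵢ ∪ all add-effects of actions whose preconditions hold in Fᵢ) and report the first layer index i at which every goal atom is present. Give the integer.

1

F0 = init (10 atoms)
F1 = F0 ∪ {clear(e), ready(d,d), ready(d,e), ready(e,d), ready(e,e), ready(e,f), ready(f,d)}  (17 atoms)
goal ⊆ F1  ⇒  h_max = 1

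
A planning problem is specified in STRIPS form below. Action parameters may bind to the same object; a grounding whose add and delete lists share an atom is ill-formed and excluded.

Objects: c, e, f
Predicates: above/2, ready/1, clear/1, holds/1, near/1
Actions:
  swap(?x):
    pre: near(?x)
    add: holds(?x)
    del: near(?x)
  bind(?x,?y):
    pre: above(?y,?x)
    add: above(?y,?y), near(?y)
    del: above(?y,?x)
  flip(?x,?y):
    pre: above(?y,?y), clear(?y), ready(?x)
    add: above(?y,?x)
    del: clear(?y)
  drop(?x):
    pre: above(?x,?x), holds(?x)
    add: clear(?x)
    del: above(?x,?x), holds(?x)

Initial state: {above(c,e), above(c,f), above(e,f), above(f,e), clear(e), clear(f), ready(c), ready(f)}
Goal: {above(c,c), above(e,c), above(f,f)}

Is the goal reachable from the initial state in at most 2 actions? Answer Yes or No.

1. bind(e,c)  →  {above(c,c), above(c,f), above(e,f), above(f,e), clear(e), clear(f), near(c), ready(c), ready(f)}
2. bind(e,f)  →  {above(c,c), above(c,f), above(e,f), above(f,f), clear(e), clear(f), near(c), near(f), ready(c), ready(f)}
3. bind(f,e)  →  {above(c,c), above(c,f), above(e,e), above(f,f), clear(e), clear(f), near(c), near(e), near(f), ready(c), ready(f)}
4. flip(c,e)  →  {above(c,c), above(c,f), above(e,c), above(e,e), above(f,f), clear(f), near(c), near(e), near(f), ready(c), ready(f)}
optimal plan length = 4; 4 > 2

No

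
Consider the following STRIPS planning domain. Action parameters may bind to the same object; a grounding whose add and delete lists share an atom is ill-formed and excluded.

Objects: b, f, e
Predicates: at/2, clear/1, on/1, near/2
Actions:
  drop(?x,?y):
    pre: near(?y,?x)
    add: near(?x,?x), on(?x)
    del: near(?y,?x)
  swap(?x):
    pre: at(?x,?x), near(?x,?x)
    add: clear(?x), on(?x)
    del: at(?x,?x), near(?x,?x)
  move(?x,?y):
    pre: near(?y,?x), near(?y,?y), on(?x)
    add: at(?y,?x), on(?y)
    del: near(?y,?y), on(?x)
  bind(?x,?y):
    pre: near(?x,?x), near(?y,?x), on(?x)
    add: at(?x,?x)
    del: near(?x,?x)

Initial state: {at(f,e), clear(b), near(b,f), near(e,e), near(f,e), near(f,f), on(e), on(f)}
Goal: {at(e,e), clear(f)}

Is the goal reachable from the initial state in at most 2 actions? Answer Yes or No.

1. bind(f,b)  →  {at(f,e), at(f,f), clear(b), near(b,f), near(e,e), near(f,e), on(e), on(f)}
2. drop(f,b)  →  {at(f,e), at(f,f), clear(b), near(e,e), near(f,e), near(f,f), on(e), on(f)}
3. swap(f)  →  {at(f,e), clear(b), clear(f), near(e,e), near(f,e), on(e), on(f)}
4. bind(e,f)  →  {at(e,e), at(f,e), clear(b), clear(f), near(f,e), on(e), on(f)}
optimal plan length = 4; 4 > 2

No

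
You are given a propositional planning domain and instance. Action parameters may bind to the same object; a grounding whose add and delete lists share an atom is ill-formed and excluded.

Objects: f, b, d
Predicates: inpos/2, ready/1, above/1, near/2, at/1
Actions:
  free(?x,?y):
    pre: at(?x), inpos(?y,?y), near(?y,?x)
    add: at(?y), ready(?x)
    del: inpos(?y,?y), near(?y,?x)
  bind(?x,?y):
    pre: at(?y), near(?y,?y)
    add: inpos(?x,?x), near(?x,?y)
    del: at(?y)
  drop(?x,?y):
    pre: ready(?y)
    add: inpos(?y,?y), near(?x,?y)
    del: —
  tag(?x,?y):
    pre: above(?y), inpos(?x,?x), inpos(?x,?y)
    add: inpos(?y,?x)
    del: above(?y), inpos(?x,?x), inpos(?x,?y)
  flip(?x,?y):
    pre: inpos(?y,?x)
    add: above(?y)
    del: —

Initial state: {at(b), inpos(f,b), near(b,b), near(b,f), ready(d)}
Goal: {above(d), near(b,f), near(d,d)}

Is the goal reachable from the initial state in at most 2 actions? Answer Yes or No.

Yes

1. drop(d,d)  →  {at(b), inpos(d,d), inpos(f,b), near(b,b), near(b,f), near(d,d), ready(d)}
2. flip(d,d)  →  {above(d), at(b), inpos(d,d), inpos(f,b), near(b,b), near(b,f), near(d,d), ready(d)}
optimal plan length = 2; 2 ≤ 2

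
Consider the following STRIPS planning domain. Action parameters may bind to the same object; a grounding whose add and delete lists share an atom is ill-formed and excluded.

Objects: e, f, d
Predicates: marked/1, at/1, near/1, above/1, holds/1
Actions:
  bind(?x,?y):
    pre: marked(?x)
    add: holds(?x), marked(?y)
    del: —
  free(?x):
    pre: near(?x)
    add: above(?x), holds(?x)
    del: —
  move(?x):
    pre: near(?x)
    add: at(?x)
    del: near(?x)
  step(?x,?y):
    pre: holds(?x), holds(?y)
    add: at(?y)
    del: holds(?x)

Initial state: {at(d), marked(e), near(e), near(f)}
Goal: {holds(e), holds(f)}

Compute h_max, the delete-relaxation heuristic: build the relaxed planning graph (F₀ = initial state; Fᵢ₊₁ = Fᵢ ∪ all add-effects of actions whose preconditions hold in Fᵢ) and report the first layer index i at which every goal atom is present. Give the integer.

F0 = init (4 atoms)
F1 = F0 ∪ {above(e), above(f), at(e), at(f), holds(e), holds(f), marked(d), marked(f)}  (12 atoms)
goal ⊆ F1  ⇒  h_max = 1

1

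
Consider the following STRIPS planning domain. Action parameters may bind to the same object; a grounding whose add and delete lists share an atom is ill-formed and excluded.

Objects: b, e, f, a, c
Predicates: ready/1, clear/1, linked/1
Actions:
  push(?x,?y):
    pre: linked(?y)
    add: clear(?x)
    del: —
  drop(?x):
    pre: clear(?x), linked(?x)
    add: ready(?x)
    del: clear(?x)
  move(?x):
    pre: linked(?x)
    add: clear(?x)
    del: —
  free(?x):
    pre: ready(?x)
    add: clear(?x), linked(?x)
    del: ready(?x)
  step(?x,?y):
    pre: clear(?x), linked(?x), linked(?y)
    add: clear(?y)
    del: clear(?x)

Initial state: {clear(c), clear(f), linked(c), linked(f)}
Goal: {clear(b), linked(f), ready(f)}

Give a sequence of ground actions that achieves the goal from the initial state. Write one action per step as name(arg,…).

push(b,f); drop(f)

1. push(b,f)  →  {clear(b), clear(c), clear(f), linked(c), linked(f)}
2. drop(f)  →  {clear(b), clear(c), linked(c), linked(f), ready(f)}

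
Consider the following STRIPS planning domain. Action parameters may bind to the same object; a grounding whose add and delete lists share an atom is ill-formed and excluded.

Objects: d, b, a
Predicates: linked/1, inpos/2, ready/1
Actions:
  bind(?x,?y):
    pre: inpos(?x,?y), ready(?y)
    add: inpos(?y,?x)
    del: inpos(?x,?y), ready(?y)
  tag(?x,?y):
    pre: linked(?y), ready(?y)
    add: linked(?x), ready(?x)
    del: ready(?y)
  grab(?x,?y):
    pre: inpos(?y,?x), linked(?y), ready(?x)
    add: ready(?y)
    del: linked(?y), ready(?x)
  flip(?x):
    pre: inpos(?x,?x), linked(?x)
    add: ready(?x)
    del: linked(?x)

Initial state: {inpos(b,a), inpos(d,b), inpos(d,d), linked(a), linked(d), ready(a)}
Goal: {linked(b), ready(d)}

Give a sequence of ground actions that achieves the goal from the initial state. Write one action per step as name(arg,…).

1. tag(b,a)  →  {inpos(b,a), inpos(d,b), inpos(d,d), linked(a), linked(b), linked(d), ready(b)}
2. tag(d,b)  →  {inpos(b,a), inpos(d,b), inpos(d,d), linked(a), linked(b), linked(d), ready(d)}

tag(b,a); tag(d,b)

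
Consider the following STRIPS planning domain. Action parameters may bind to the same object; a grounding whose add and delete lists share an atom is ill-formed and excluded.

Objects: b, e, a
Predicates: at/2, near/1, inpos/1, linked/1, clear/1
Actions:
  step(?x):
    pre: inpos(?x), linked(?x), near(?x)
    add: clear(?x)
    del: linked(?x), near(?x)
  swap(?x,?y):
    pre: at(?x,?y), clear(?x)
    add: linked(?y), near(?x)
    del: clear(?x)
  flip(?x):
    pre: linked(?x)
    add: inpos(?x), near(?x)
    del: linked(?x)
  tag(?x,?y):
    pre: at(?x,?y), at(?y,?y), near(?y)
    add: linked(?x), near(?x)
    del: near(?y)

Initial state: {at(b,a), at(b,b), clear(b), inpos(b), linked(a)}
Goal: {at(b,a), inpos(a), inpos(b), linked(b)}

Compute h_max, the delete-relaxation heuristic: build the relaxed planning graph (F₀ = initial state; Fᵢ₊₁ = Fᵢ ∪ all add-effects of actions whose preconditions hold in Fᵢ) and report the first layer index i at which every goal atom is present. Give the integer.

F0 = init (5 atoms)
F1 = F0 ∪ {inpos(a), linked(b), near(a), near(b)}  (9 atoms)
goal ⊆ F1  ⇒  h_max = 1

1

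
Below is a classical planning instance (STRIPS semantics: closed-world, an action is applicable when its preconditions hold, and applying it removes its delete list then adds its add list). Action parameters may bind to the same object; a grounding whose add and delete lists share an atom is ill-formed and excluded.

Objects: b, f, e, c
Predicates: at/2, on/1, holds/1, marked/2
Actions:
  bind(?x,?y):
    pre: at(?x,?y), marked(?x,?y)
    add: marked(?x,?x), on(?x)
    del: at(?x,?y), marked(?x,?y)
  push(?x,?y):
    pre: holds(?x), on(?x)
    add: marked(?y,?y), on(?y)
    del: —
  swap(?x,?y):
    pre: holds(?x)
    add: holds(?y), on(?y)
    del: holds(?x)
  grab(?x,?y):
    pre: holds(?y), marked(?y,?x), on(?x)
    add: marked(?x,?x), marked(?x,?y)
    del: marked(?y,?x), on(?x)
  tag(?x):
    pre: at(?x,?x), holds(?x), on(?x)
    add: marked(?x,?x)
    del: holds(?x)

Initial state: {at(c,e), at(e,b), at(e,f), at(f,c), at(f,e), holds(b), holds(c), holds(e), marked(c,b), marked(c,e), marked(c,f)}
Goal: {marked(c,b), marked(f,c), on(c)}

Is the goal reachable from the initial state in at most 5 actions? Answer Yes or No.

Yes

1. bind(c,e)  →  {at(e,b), at(e,f), at(f,c), at(f,e), holds(b), holds(c), holds(e), marked(c,b), marked(c,c), marked(c,f), on(c)}
2. push(c,f)  →  {at(e,b), at(e,f), at(f,c), at(f,e), holds(b), holds(c), holds(e), marked(c,b), marked(c,c), marked(c,f), marked(f,f), on(c), on(f)}
3. grab(f,c)  →  {at(e,b), at(e,f), at(f,c), at(f,e), holds(b), holds(c), holds(e), marked(c,b), marked(c,c), marked(f,c), marked(f,f), on(c)}
optimal plan length = 3; 3 ≤ 5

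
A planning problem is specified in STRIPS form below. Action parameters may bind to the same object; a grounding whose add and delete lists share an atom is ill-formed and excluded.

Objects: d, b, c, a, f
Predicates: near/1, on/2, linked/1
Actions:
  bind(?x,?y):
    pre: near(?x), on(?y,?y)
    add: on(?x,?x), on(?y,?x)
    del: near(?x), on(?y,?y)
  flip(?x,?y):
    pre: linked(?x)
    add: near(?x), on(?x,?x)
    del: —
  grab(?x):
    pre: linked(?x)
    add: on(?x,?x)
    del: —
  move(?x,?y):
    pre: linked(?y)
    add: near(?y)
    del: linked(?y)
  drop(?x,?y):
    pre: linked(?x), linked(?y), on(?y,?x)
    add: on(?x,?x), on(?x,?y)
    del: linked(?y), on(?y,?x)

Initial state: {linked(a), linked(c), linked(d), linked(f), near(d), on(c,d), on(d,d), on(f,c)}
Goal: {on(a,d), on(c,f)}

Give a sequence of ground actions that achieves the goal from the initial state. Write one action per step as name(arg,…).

1. flip(a,d)  →  {linked(a), linked(c), linked(d), linked(f), near(a), near(d), on(a,a), on(c,d), on(d,d), on(f,c)}
2. bind(d,a)  →  {linked(a), linked(c), linked(d), linked(f), near(a), on(a,d), on(c,d), on(d,d), on(f,c)}
3. drop(c,f)  →  {linked(a), linked(c), linked(d), near(a), on(a,d), on(c,c), on(c,d), on(c,f), on(d,d)}

flip(a,d); bind(d,a); drop(c,f)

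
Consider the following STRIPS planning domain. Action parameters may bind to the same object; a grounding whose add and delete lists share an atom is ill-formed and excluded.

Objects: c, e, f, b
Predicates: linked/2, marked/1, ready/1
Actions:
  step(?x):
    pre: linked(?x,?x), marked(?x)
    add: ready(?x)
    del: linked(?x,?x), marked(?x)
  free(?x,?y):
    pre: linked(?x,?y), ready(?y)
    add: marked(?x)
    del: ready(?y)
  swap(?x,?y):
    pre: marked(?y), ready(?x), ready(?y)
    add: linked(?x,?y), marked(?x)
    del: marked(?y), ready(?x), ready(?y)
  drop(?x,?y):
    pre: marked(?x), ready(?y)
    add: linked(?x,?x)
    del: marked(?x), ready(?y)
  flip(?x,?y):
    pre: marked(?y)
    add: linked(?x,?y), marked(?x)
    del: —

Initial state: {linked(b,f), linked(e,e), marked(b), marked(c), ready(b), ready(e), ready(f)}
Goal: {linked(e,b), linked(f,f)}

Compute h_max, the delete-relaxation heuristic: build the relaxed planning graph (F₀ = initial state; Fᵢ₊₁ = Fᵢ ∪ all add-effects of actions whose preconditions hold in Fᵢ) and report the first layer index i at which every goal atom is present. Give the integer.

2

F0 = init (7 atoms)
F1 = F0 ∪ {linked(b,b), linked(b,c), linked(c,b), linked(c,c), linked(e,b), linked(e,c), linked(f,b), linked(f,c), marked(e), marked(f)}  (17 atoms)
F2 = F1 ∪ {linked(b,e), linked(c,e), linked(c,f), linked(e,f), linked(f,e), linked(f,f), ready(c)}  (24 atoms)
goal ⊆ F2  ⇒  h_max = 2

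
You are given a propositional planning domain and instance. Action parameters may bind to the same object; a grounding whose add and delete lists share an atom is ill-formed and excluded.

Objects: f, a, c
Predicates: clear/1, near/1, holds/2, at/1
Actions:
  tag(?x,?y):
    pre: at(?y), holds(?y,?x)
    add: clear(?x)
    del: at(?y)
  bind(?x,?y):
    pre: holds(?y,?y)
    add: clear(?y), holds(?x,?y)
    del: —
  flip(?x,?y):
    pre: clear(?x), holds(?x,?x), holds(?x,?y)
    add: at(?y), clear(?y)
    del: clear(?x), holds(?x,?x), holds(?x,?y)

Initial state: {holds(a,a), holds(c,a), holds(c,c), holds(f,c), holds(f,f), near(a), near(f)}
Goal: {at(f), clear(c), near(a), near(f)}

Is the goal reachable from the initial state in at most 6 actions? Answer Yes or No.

1. bind(f,a)  →  {clear(a), holds(a,a), holds(c,a), holds(c,c), holds(f,a), holds(f,c), holds(f,f), near(a), near(f)}
2. bind(f,c)  →  {clear(a), clear(c), holds(a,a), holds(c,a), holds(c,c), holds(f,a), holds(f,c), holds(f,f), near(a), near(f)}
3. bind(a,f)  →  {clear(a), clear(c), clear(f), holds(a,a), holds(a,f), holds(c,a), holds(c,c), holds(f,a), holds(f,c), holds(f,f), near(a), near(f)}
4. flip(a,f)  →  {at(f), clear(c), clear(f), holds(c,a), holds(c,c), holds(f,a), holds(f,c), holds(f,f), near(a), near(f)}
optimal plan length = 4; 4 ≤ 6

Yes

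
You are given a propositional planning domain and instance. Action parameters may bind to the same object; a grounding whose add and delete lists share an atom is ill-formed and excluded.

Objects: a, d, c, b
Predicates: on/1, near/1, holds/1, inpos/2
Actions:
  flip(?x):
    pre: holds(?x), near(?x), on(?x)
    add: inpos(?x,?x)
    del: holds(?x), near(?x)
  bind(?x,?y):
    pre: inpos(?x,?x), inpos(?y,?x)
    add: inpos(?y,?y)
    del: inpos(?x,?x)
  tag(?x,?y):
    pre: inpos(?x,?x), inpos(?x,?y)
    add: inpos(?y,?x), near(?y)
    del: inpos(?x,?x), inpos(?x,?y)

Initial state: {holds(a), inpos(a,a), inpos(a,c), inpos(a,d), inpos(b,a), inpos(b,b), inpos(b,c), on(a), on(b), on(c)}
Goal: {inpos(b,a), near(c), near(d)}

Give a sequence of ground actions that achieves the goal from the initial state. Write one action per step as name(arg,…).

1. tag(a,d)  →  {holds(a), inpos(a,c), inpos(b,a), inpos(b,b), inpos(b,c), inpos(d,a), near(d), on(a), on(b), on(c)}
2. tag(b,c)  →  {holds(a), inpos(a,c), inpos(b,a), inpos(c,b), inpos(d,a), near(c), near(d), on(a), on(b), on(c)}

tag(a,d); tag(b,c)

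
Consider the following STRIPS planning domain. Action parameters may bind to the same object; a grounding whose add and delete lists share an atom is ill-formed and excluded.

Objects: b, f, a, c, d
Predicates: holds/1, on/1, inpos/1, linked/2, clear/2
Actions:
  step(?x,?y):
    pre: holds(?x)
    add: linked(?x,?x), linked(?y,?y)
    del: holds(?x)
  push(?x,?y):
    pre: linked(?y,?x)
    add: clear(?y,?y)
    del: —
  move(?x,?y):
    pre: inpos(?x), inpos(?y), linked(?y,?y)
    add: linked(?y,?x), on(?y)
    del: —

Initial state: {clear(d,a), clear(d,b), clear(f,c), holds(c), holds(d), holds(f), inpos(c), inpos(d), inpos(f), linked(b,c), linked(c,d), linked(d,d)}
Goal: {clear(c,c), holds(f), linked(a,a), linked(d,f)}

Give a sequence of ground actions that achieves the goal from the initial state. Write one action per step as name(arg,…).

step(c,a); push(c,c); move(f,d)

1. step(c,a)  →  {clear(d,a), clear(d,b), clear(f,c), holds(d), holds(f), inpos(c), inpos(d), inpos(f), linked(a,a), linked(b,c), linked(c,c), linked(c,d), linked(d,d)}
2. push(c,c)  →  {clear(c,c), clear(d,a), clear(d,b), clear(f,c), holds(d), holds(f), inpos(c), inpos(d), inpos(f), linked(a,a), linked(b,c), linked(c,c), linked(c,d), linked(d,d)}
3. move(f,d)  →  {clear(c,c), clear(d,a), clear(d,b), clear(f,c), holds(d), holds(f), inpos(c), inpos(d), inpos(f), linked(a,a), linked(b,c), linked(c,c), linked(c,d), linked(d,d), linked(d,f), on(d)}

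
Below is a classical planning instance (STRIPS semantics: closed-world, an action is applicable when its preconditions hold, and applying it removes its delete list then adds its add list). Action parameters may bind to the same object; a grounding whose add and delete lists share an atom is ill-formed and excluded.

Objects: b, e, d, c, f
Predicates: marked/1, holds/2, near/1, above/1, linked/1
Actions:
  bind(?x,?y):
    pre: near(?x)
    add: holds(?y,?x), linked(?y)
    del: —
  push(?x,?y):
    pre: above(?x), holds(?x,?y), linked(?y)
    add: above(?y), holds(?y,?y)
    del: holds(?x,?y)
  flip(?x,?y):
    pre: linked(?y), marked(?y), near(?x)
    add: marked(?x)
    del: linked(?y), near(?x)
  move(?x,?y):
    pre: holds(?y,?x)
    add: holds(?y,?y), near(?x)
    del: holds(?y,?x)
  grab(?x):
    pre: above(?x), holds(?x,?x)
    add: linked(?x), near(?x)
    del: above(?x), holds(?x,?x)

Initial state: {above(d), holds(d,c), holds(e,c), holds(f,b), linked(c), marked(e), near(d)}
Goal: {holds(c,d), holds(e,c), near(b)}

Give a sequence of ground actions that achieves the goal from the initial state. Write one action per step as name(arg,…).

bind(d,c); move(b,f)

1. bind(d,c)  →  {above(d), holds(c,d), holds(d,c), holds(e,c), holds(f,b), linked(c), marked(e), near(d)}
2. move(b,f)  →  {above(d), holds(c,d), holds(d,c), holds(e,c), holds(f,f), linked(c), marked(e), near(b), near(d)}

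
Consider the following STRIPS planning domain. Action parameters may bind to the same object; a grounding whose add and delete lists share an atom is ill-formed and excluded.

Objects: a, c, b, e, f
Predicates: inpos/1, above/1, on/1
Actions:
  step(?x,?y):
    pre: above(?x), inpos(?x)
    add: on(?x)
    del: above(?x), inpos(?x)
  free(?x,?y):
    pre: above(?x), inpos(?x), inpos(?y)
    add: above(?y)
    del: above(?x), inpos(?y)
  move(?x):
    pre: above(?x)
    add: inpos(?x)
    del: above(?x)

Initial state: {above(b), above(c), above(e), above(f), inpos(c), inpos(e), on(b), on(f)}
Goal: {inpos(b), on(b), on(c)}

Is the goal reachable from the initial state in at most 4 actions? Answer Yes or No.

1. step(c,a)  →  {above(b), above(e), above(f), inpos(e), on(b), on(c), on(f)}
2. move(b)  →  {above(e), above(f), inpos(b), inpos(e), on(b), on(c), on(f)}
optimal plan length = 2; 2 ≤ 4

Yes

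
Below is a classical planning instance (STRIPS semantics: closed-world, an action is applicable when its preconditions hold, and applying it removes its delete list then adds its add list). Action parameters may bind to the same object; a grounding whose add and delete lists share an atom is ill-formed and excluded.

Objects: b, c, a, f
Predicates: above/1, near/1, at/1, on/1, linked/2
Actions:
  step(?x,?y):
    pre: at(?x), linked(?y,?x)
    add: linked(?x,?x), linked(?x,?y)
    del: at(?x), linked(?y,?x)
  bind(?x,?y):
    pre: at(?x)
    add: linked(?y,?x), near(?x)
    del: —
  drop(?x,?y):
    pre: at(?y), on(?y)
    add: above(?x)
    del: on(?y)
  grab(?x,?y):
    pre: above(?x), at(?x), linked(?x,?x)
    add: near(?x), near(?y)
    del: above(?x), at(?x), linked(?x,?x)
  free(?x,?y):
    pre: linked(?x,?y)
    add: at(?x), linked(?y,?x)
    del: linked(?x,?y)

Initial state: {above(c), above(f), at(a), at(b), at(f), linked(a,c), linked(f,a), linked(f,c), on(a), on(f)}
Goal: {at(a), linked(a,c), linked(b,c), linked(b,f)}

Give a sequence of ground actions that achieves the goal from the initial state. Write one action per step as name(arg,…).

bind(b,c); step(b,c); bind(f,b)

1. bind(b,c)  →  {above(c), above(f), at(a), at(b), at(f), linked(a,c), linked(c,b), linked(f,a), linked(f,c), near(b), on(a), on(f)}
2. step(b,c)  →  {above(c), above(f), at(a), at(f), linked(a,c), linked(b,b), linked(b,c), linked(f,a), linked(f,c), near(b), on(a), on(f)}
3. bind(f,b)  →  {above(c), above(f), at(a), at(f), linked(a,c), linked(b,b), linked(b,c), linked(b,f), linked(f,a), linked(f,c), near(b), near(f), on(a), on(f)}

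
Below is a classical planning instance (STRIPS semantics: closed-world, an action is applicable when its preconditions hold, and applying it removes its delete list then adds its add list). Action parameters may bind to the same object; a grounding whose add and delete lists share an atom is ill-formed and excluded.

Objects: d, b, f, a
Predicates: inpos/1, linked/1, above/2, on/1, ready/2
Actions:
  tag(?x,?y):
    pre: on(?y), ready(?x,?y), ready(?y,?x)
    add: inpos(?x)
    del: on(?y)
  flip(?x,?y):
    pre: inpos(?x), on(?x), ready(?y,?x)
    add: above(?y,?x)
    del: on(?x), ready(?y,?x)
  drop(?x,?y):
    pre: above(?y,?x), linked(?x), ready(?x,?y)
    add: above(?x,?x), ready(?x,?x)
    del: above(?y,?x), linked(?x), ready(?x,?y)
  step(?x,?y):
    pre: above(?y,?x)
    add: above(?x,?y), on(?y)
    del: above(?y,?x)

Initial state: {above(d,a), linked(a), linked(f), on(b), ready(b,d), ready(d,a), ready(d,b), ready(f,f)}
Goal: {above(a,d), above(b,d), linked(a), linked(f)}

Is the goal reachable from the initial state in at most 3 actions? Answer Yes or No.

1. tag(d,b)  →  {above(d,a), inpos(d), linked(a), linked(f), ready(b,d), ready(d,a), ready(d,b), ready(f,f)}
2. step(a,d)  →  {above(a,d), inpos(d), linked(a), linked(f), on(d), ready(b,d), ready(d,a), ready(d,b), ready(f,f)}
3. flip(d,b)  →  {above(a,d), above(b,d), inpos(d), linked(a), linked(f), ready(d,a), ready(d,b), ready(f,f)}
optimal plan length = 3; 3 ≤ 3

Yes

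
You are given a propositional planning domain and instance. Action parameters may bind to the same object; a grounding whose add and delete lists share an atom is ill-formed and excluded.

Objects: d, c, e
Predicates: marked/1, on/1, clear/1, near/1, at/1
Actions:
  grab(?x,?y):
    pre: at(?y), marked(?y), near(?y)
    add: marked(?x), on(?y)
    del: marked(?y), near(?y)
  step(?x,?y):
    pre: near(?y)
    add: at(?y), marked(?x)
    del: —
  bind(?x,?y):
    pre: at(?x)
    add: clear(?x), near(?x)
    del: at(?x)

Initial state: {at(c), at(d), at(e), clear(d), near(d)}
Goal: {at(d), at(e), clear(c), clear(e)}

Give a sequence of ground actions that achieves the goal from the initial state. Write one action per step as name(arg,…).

1. bind(c,d)  →  {at(d), at(e), clear(c), clear(d), near(c), near(d)}
2. bind(e,d)  →  {at(d), clear(c), clear(d), clear(e), near(c), near(d), near(e)}
3. step(d,e)  →  {at(d), at(e), clear(c), clear(d), clear(e), marked(d), near(c), near(d), near(e)}

bind(c,d); bind(e,d); step(d,e)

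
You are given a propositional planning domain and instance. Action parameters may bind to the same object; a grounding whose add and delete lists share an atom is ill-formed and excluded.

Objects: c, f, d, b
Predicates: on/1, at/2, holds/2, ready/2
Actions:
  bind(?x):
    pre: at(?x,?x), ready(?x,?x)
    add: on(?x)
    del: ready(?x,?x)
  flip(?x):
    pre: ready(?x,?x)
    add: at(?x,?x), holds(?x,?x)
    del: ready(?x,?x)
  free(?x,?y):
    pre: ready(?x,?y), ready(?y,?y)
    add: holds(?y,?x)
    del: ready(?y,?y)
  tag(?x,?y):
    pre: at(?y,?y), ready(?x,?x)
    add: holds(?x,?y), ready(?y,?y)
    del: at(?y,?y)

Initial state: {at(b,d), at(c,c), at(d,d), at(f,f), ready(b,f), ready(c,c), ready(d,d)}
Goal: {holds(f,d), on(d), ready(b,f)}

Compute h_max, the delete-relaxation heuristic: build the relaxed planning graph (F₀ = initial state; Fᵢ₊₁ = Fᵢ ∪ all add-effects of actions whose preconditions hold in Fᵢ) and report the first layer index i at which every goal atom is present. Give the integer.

F0 = init (7 atoms)
F1 = F0 ∪ {holds(c,c), holds(c,d), holds(c,f), holds(d,c), holds(d,d), holds(d,f), on(c), on(d), ready(f,f)}  (16 atoms)
F2 = F1 ∪ {holds(f,b), holds(f,c), holds(f,d), holds(f,f), on(f)}  (21 atoms)
goal ⊆ F2  ⇒  h_max = 2

2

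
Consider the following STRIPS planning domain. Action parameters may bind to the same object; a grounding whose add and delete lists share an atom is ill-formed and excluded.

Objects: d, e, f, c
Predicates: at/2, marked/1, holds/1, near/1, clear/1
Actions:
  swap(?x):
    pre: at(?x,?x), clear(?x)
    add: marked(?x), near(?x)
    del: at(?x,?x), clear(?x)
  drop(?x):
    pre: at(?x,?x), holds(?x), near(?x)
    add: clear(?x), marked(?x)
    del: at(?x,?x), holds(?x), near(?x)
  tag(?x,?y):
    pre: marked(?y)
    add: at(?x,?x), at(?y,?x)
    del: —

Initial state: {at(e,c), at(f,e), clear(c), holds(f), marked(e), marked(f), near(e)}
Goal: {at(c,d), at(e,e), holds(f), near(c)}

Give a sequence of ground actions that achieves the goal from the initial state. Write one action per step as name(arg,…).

tag(e,e); tag(c,e); swap(c); tag(d,c)

1. tag(e,e)  →  {at(e,c), at(e,e), at(f,e), clear(c), holds(f), marked(e), marked(f), near(e)}
2. tag(c,e)  →  {at(c,c), at(e,c), at(e,e), at(f,e), clear(c), holds(f), marked(e), marked(f), near(e)}
3. swap(c)  →  {at(e,c), at(e,e), at(f,e), holds(f), marked(c), marked(e), marked(f), near(c), near(e)}
4. tag(d,c)  →  {at(c,d), at(d,d), at(e,c), at(e,e), at(f,e), holds(f), marked(c), marked(e), marked(f), near(c), near(e)}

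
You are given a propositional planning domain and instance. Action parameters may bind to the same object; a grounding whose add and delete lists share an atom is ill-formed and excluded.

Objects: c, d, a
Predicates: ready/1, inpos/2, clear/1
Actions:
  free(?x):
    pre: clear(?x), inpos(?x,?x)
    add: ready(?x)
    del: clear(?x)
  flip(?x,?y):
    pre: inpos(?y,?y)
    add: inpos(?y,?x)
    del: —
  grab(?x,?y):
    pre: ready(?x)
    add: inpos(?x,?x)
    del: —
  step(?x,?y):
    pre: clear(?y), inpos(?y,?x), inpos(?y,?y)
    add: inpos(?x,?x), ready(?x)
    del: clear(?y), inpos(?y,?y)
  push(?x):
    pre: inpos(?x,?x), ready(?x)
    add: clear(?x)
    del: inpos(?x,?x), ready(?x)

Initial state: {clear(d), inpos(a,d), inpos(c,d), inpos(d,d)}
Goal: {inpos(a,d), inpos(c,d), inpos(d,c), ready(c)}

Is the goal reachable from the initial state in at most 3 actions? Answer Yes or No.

1. flip(c,d)  →  {clear(d), inpos(a,d), inpos(c,d), inpos(d,c), inpos(d,d)}
2. step(c,d)  →  {inpos(a,d), inpos(c,c), inpos(c,d), inpos(d,c), ready(c)}
optimal plan length = 2; 2 ≤ 3

Yes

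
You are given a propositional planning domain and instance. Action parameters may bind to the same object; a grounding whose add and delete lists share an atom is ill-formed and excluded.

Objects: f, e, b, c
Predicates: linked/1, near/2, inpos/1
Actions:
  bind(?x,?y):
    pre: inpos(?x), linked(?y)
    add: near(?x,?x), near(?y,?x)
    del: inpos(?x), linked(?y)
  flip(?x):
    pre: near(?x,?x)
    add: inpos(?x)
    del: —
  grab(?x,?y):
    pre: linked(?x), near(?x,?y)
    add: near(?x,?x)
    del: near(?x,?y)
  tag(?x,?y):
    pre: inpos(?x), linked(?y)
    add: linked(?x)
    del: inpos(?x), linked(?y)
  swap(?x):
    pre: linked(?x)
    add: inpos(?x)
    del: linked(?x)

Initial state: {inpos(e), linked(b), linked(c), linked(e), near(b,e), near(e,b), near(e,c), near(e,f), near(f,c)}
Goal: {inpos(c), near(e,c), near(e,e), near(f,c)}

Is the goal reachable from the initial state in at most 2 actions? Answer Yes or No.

1. bind(e,e)  →  {linked(b), linked(c), near(b,e), near(e,b), near(e,c), near(e,e), near(e,f), near(f,c)}
2. swap(c)  →  {inpos(c), linked(b), near(b,e), near(e,b), near(e,c), near(e,e), near(e,f), near(f,c)}
optimal plan length = 2; 2 ≤ 2

Yes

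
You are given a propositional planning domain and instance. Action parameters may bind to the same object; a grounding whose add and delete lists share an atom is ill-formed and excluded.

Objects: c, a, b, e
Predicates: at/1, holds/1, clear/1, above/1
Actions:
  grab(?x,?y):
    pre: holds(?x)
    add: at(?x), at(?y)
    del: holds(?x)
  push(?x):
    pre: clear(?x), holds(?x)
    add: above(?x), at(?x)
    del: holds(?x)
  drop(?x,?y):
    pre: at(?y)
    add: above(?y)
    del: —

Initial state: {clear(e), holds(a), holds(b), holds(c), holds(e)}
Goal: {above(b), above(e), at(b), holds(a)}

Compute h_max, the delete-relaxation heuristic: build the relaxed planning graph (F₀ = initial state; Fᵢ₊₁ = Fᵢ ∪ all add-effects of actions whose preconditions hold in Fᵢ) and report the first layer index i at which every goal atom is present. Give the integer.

2

F0 = init (5 atoms)
F1 = F0 ∪ {above(e), at(a), at(b), at(c), at(e)}  (10 atoms)
F2 = F1 ∪ {above(a), above(b), above(c)}  (13 atoms)
goal ⊆ F2  ⇒  h_max = 2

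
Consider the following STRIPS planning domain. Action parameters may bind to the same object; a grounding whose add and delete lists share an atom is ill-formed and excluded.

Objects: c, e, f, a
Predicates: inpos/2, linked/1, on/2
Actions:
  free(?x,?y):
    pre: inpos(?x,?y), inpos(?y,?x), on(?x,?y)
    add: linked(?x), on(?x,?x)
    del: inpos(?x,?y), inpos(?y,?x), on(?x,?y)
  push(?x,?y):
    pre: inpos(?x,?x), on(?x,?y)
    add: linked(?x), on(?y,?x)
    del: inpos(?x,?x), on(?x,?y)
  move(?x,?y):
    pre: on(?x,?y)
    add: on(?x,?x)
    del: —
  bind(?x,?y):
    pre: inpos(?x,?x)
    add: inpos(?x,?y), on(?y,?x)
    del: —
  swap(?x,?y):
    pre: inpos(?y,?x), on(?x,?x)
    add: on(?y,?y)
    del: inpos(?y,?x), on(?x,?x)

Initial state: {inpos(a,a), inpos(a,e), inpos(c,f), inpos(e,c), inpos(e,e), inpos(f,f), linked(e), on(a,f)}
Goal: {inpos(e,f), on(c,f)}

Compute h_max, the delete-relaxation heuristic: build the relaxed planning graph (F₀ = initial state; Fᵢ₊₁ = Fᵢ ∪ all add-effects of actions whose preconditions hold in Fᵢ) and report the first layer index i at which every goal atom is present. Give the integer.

1

F0 = init (8 atoms)
F1 = F0 ∪ {inpos(a,c), inpos(a,f), inpos(e,a), inpos(e,f), inpos(f,a), inpos(f,c), inpos(f,e), linked(a), on(a,a), on(a,e), on(c,a), on(c,e), on(c,f), on(e,a), on(e,e), on(e,f), on(f,a), on(f,e), on(f,f)}  (27 atoms)
goal ⊆ F1  ⇒  h_max = 1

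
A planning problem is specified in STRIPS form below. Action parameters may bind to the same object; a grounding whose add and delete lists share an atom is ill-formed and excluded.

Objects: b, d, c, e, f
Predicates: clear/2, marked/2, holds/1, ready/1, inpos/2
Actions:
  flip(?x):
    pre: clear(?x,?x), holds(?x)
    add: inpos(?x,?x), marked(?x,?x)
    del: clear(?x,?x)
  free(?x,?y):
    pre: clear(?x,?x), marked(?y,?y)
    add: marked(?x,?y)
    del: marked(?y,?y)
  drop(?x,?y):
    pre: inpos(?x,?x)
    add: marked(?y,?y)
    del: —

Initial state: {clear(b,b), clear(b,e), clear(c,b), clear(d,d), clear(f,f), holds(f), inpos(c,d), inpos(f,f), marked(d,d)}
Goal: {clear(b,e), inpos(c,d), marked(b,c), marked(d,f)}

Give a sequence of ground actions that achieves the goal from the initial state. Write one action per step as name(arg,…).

1. flip(f)  →  {clear(b,b), clear(b,e), clear(c,b), clear(d,d), holds(f), inpos(c,d), inpos(f,f), marked(d,d), marked(f,f)}
2. free(d,f)  →  {clear(b,b), clear(b,e), clear(c,b), clear(d,d), holds(f), inpos(c,d), inpos(f,f), marked(d,d), marked(d,f)}
3. drop(f,c)  →  {clear(b,b), clear(b,e), clear(c,b), clear(d,d), holds(f), inpos(c,d), inpos(f,f), marked(c,c), marked(d,d), marked(d,f)}
4. free(b,c)  →  {clear(b,b), clear(b,e), clear(c,b), clear(d,d), holds(f), inpos(c,d), inpos(f,f), marked(b,c), marked(d,d), marked(d,f)}

flip(f); free(d,f); drop(f,c); free(b,c)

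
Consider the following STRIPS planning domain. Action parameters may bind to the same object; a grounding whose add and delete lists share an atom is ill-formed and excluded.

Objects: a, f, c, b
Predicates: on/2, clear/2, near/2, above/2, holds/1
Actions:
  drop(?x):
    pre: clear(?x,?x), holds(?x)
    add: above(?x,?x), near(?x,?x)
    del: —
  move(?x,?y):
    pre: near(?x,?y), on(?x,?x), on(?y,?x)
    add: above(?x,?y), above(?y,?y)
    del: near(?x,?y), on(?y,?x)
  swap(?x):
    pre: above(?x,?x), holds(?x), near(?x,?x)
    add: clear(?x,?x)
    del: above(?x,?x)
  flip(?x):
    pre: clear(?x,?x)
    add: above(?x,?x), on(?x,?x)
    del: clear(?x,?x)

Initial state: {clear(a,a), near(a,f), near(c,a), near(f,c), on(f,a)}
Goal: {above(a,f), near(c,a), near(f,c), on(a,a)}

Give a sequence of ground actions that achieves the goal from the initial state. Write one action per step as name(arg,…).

1. flip(a)  →  {above(a,a), near(a,f), near(c,a), near(f,c), on(a,a), on(f,a)}
2. move(a,f)  →  {above(a,a), above(a,f), above(f,f), near(c,a), near(f,c), on(a,a)}

flip(a); move(a,f)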